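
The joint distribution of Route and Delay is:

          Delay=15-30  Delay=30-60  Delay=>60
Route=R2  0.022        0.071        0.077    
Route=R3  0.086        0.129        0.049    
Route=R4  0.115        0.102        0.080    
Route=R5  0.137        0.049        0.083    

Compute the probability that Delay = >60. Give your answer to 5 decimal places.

0.28900

P(Delay=>60) = 0.077 + 0.049 + 0.080 + 0.083 = 0.289.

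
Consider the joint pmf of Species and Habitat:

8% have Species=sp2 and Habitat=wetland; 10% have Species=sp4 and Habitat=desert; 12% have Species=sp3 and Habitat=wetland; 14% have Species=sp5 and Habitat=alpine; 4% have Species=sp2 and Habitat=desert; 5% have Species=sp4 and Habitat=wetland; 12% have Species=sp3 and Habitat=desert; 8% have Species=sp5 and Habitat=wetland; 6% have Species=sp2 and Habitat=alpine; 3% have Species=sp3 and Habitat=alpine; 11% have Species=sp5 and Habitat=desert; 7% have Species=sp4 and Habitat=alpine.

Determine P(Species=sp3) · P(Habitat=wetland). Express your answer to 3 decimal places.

0.089

P(Species=sp3) = 0.12 + 0.12 + 0.03 = 0.27.
P(Habitat=wetland) = 0.08 + 0.12 + 0.05 + 0.08 = 0.33.
Product: 0.27 × 0.33 = 0.089.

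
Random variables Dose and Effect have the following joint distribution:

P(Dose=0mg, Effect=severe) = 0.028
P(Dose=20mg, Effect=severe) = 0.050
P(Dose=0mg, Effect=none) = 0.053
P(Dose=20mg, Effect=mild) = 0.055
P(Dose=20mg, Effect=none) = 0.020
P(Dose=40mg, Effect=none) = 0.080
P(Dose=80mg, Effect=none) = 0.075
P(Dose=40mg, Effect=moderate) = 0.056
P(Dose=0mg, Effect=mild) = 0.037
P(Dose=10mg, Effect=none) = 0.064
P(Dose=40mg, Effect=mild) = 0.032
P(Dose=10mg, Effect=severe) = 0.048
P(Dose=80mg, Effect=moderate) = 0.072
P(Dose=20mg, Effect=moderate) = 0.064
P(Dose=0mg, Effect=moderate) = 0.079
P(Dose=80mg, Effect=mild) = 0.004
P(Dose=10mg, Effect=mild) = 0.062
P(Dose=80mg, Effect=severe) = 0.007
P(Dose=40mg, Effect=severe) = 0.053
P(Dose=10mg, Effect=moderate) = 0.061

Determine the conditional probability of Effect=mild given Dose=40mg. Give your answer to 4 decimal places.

P(Dose=40mg) = 0.080 + 0.032 + 0.056 + 0.053 = 0.221.
P(Effect=mild | Dose=40mg) = 0.032/0.221 = 0.1448.

0.1448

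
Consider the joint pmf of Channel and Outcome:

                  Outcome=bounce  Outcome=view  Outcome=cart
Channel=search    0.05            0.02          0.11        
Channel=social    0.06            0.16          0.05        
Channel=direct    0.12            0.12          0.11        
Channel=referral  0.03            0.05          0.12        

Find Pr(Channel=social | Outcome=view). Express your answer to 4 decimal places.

0.4571

P(Outcome=view) = 0.02 + 0.16 + 0.12 + 0.05 = 0.35.
P(Channel=social | Outcome=view) = 0.16/0.35 = 0.4571.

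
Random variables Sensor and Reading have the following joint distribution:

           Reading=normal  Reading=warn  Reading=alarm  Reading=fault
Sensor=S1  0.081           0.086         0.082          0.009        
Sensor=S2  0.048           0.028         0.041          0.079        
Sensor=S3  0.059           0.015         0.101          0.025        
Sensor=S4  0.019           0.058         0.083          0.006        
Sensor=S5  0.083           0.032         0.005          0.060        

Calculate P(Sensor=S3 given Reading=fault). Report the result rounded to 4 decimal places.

P(Reading=fault) = 0.009 + 0.079 + 0.025 + 0.006 + 0.060 = 0.179.
P(Sensor=S3 | Reading=fault) = 0.025/0.179 = 0.1397.

0.1397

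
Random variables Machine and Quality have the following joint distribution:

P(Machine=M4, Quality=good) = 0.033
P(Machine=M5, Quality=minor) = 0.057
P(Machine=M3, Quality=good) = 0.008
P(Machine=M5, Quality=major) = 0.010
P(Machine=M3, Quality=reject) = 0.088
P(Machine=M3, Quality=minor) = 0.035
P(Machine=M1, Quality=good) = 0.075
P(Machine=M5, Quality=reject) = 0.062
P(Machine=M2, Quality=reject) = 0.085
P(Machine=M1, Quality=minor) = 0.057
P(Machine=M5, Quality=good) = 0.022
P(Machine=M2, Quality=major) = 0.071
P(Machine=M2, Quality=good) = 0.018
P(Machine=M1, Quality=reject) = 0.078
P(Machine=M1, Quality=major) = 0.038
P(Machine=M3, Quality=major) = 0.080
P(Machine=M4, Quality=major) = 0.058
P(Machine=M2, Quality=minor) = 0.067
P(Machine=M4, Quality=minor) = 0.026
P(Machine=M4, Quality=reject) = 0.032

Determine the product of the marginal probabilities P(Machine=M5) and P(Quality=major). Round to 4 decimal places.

P(Machine=M5) = 0.022 + 0.057 + 0.010 + 0.062 = 0.151.
P(Quality=major) = 0.038 + 0.071 + 0.080 + 0.058 + 0.010 = 0.257.
Product: 0.151 × 0.257 = 0.0388.

0.0388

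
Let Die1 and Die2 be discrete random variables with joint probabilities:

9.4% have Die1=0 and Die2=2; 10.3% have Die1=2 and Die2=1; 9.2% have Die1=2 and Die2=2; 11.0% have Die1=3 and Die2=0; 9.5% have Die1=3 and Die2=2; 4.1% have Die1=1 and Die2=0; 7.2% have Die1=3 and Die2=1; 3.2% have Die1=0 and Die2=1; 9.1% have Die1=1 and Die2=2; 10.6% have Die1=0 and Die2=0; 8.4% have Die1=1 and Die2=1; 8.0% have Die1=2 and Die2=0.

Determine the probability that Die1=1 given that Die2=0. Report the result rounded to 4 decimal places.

0.1217

P(Die2=0) = 0.106 + 0.041 + 0.080 + 0.110 = 0.337.
P(Die1=1 | Die2=0) = 0.041/0.337 = 0.1217.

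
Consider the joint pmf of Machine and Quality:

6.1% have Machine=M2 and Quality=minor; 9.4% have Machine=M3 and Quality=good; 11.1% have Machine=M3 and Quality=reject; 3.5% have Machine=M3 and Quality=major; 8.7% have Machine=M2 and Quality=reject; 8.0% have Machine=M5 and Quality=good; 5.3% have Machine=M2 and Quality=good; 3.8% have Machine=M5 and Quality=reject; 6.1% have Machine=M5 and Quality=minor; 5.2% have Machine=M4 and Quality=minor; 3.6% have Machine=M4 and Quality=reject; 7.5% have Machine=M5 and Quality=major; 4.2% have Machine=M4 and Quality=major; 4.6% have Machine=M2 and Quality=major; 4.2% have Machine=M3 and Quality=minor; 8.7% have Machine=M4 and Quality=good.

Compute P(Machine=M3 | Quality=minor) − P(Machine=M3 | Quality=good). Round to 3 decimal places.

-0.105

P(Quality=minor) = 0.061 + 0.042 + 0.052 + 0.061 = 0.216; P(Machine=M3 | Quality=minor) = 0.042/0.216 = 0.1944.
P(Quality=good) = 0.053 + 0.094 + 0.087 + 0.080 = 0.314; P(Machine=M3 | Quality=good) = 0.094/0.314 = 0.2994.
Difference = -0.105.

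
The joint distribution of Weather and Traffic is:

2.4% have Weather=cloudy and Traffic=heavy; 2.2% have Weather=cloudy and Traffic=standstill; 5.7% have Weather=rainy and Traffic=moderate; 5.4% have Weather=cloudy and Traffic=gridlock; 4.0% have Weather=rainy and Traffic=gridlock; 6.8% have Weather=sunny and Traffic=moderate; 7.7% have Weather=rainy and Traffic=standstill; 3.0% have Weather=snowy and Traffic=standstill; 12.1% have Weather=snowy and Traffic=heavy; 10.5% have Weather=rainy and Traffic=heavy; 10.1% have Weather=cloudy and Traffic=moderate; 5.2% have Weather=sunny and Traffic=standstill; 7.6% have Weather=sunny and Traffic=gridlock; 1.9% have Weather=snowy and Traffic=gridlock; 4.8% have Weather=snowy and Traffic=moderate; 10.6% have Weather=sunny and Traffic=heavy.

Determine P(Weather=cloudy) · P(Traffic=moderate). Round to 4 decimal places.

0.0551

P(Weather=cloudy) = 0.101 + 0.024 + 0.054 + 0.022 = 0.201.
P(Traffic=moderate) = 0.068 + 0.101 + 0.057 + 0.048 = 0.274.
Product: 0.201 × 0.274 = 0.0551.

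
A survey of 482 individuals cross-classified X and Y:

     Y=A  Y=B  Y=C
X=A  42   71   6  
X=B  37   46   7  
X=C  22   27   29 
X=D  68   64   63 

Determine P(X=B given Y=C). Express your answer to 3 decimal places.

0.067

Total with Y=C: 6 + 7 + 29 + 63 = 105.
P(X=B | Y=C) = 7/105 = 0.067.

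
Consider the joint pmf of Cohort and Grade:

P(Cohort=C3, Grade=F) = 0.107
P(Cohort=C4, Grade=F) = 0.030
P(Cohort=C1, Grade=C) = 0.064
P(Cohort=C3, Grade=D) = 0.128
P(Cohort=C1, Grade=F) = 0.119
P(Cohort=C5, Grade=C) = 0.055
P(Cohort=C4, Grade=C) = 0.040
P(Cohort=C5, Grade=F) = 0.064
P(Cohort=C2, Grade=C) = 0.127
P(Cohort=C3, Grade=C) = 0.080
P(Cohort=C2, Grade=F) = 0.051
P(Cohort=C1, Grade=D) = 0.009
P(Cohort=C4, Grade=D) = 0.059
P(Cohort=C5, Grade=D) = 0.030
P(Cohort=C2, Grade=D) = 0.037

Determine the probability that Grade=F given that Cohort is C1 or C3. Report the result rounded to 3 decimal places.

0.446

P(Cohort=C1) = 0.064 + 0.009 + 0.119 = 0.192.
P(Cohort=C3) = 0.080 + 0.128 + 0.107 = 0.315.
P(Cohort ∈ {C1, C3}) = 0.192 + 0.315 = 0.507; P(Grade=F, Cohort ∈ {C1, C3}) = 0.119 + 0.107 = 0.226.
P(Grade=F | Cohort ∈ {C1, C3}) = 0.226/0.507 = 0.446.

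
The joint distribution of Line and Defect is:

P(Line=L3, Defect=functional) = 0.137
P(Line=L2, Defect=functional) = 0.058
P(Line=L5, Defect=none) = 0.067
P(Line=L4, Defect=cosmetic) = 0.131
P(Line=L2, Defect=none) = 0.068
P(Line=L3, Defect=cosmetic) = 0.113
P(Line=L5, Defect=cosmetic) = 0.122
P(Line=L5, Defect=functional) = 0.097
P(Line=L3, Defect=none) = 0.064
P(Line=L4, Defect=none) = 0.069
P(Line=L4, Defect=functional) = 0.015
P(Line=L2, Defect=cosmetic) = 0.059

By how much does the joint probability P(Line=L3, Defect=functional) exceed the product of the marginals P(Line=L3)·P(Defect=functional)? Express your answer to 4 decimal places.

P(Line=L3) = 0.064 + 0.113 + 0.137 = 0.314.
P(Defect=functional) = 0.058 + 0.137 + 0.015 + 0.097 = 0.307.
P(Line=L3, Defect=functional) − P(Line=L3)P(Defect=functional) = 0.137 − 0.314×0.307 = 0.0406.

0.0406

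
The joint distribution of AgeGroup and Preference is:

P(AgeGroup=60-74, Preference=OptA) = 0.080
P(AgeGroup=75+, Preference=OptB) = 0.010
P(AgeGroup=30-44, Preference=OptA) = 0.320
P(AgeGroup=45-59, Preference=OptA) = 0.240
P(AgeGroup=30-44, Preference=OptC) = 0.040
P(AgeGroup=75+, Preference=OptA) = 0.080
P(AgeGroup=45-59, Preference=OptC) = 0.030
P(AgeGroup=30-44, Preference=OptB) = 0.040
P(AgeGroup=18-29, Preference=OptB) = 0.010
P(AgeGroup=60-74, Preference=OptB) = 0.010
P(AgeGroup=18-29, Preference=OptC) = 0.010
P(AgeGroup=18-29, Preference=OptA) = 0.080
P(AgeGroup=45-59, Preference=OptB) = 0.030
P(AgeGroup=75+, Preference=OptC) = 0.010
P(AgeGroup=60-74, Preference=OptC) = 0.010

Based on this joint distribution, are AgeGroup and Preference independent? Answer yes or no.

Every cell satisfies P(AgeGroup,Preference) = P(AgeGroup)·P(Preference). For instance P(AgeGroup=75+) = 0.100, P(Preference=OptA) = 0.800, and 0.100×0.800 = 0.080 matches the joint entry. So AgeGroup and Preference are independent.

yes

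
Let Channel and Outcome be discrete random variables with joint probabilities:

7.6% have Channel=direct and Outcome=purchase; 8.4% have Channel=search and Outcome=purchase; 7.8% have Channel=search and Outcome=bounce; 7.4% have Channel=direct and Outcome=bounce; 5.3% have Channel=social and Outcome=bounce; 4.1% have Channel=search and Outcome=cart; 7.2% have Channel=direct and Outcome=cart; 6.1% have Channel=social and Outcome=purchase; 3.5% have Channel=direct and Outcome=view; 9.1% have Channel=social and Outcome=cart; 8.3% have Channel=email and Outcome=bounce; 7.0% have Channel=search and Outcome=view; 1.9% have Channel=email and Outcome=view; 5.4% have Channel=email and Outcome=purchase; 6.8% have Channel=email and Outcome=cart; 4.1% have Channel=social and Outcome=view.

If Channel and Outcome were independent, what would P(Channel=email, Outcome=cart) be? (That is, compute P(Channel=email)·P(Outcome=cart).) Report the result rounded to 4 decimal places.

0.0609

P(Channel=email) = 0.083 + 0.019 + 0.068 + 0.054 = 0.224.
P(Outcome=cart) = 0.068 + 0.041 + 0.091 + 0.072 = 0.272.
Product: 0.224 × 0.272 = 0.0609.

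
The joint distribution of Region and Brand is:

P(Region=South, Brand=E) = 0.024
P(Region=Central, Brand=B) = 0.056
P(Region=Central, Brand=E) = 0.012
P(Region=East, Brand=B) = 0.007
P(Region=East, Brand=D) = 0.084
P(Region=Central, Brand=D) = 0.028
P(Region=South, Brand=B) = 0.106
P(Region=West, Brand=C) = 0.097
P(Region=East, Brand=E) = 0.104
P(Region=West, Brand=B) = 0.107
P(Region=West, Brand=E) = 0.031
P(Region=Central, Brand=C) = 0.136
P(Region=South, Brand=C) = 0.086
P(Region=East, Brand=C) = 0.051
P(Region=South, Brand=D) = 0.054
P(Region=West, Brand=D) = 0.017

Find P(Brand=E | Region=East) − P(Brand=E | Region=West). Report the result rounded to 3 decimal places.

P(Region=East) = 0.007 + 0.051 + 0.084 + 0.104 = 0.246; P(Brand=E | Region=East) = 0.104/0.246 = 0.4228.
P(Region=West) = 0.107 + 0.097 + 0.017 + 0.031 = 0.252; P(Brand=E | Region=West) = 0.031/0.252 = 0.1230.
Difference = 0.300.

0.300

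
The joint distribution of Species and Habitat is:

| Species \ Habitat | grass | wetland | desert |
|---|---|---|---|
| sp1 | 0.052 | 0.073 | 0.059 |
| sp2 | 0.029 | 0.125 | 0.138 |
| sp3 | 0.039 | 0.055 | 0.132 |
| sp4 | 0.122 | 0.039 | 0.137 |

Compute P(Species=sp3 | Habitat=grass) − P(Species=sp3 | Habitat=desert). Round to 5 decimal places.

-0.12210

P(Habitat=grass) = 0.052 + 0.029 + 0.039 + 0.122 = 0.242; P(Species=sp3 | Habitat=grass) = 0.039/0.242 = 0.161157.
P(Habitat=desert) = 0.059 + 0.138 + 0.132 + 0.137 = 0.466; P(Species=sp3 | Habitat=desert) = 0.132/0.466 = 0.283262.
Difference = -0.12210.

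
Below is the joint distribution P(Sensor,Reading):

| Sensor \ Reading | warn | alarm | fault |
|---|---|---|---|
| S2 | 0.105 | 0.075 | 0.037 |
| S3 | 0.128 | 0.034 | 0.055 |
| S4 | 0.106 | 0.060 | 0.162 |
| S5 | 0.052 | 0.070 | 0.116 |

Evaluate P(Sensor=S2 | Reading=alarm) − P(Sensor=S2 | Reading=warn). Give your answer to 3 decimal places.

P(Reading=alarm) = 0.075 + 0.034 + 0.060 + 0.070 = 0.239; P(Sensor=S2 | Reading=alarm) = 0.075/0.239 = 0.3138.
P(Reading=warn) = 0.105 + 0.128 + 0.106 + 0.052 = 0.391; P(Sensor=S2 | Reading=warn) = 0.105/0.391 = 0.2685.
Difference = 0.045.

0.045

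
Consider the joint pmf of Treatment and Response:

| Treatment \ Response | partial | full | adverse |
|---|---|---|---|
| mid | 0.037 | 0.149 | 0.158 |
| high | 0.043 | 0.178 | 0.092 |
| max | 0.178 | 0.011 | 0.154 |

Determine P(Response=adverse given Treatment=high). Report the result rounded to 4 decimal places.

0.2939

P(Treatment=high) = 0.043 + 0.178 + 0.092 = 0.313.
P(Response=adverse | Treatment=high) = 0.092/0.313 = 0.2939.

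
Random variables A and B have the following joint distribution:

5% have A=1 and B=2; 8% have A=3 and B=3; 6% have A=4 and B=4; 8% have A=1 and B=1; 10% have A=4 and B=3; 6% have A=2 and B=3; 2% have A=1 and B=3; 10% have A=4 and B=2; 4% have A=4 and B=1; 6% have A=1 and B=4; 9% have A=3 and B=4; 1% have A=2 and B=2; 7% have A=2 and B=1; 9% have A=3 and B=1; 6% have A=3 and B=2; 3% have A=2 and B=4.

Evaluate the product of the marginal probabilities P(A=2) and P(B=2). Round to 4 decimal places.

P(A=2) = 0.07 + 0.01 + 0.06 + 0.03 = 0.17.
P(B=2) = 0.05 + 0.01 + 0.06 + 0.10 = 0.22.
Product: 0.17 × 0.22 = 0.0374.

0.0374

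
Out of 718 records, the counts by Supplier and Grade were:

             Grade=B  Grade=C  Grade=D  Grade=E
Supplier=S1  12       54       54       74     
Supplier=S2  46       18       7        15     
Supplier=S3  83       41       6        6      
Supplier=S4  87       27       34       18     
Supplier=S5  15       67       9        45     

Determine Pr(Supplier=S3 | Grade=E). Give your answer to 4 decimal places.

Total with Grade=E: 74 + 15 + 6 + 18 + 45 = 158.
P(Supplier=S3 | Grade=E) = 6/158 = 0.0380.

0.0380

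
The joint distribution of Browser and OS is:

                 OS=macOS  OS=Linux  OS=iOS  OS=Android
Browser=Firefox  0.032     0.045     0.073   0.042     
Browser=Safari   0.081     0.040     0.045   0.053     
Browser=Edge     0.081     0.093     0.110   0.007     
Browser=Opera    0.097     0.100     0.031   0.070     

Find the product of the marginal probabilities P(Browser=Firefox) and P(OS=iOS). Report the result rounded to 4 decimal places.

P(Browser=Firefox) = 0.032 + 0.045 + 0.073 + 0.042 = 0.192.
P(OS=iOS) = 0.073 + 0.045 + 0.110 + 0.031 = 0.259.
Product: 0.192 × 0.259 = 0.0497.

0.0497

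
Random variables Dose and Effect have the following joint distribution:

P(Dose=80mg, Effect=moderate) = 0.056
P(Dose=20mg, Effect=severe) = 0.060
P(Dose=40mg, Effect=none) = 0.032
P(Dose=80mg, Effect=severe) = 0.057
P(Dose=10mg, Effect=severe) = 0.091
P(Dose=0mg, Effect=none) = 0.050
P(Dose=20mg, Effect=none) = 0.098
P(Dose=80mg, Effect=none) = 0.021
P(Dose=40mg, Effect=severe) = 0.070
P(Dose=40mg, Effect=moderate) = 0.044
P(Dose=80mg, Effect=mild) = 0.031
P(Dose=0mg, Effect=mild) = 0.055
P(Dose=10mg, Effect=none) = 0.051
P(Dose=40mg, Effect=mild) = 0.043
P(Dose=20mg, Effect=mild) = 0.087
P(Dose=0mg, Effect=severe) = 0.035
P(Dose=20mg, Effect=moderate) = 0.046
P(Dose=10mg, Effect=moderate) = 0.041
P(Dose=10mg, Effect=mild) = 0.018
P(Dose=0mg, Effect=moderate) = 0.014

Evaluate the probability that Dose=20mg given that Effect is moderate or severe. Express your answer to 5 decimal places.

P(Effect=moderate) = 0.014 + 0.041 + 0.046 + 0.044 + 0.056 = 0.201.
P(Effect=severe) = 0.035 + 0.091 + 0.060 + 0.070 + 0.057 = 0.313.
P(Effect ∈ {moderate, severe}) = 0.201 + 0.313 = 0.514; P(Dose=20mg, Effect ∈ {moderate, severe}) = 0.046 + 0.060 = 0.106.
P(Dose=20mg | Effect ∈ {moderate, severe}) = 0.106/0.514 = 0.20623.

0.20623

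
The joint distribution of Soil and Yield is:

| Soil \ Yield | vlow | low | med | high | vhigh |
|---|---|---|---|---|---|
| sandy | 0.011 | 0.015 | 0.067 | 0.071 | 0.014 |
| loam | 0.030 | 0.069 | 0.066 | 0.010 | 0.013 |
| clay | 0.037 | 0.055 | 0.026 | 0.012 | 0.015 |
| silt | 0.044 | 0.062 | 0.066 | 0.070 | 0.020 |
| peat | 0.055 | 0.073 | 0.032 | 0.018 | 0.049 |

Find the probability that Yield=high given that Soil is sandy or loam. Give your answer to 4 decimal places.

P(Soil=sandy) = 0.011 + 0.015 + 0.067 + 0.071 + 0.014 = 0.178.
P(Soil=loam) = 0.030 + 0.069 + 0.066 + 0.010 + 0.013 = 0.188.
P(Soil ∈ {sandy, loam}) = 0.178 + 0.188 = 0.366; P(Yield=high, Soil ∈ {sandy, loam}) = 0.071 + 0.010 = 0.081.
P(Yield=high | Soil ∈ {sandy, loam}) = 0.081/0.366 = 0.2213.

0.2213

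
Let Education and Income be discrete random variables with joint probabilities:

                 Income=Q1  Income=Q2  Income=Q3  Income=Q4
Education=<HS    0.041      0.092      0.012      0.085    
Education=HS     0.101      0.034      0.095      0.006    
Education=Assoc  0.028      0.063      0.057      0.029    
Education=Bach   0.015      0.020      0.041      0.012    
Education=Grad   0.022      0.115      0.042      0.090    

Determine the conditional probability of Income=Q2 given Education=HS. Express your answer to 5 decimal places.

0.14407

P(Education=HS) = 0.101 + 0.034 + 0.095 + 0.006 = 0.236.
P(Income=Q2 | Education=HS) = 0.034/0.236 = 0.14407.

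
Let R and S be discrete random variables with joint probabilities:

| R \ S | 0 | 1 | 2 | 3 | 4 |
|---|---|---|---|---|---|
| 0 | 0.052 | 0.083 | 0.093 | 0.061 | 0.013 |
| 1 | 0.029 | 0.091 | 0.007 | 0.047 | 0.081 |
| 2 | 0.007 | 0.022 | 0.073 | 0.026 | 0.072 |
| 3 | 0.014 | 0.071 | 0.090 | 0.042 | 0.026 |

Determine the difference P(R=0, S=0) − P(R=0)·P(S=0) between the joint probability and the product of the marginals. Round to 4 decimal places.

P(R=0) = 0.052 + 0.083 + 0.093 + 0.061 + 0.013 = 0.302.
P(S=0) = 0.052 + 0.029 + 0.007 + 0.014 = 0.102.
P(R=0, S=0) − P(R=0)P(S=0) = 0.052 − 0.302×0.102 = 0.0212.

0.0212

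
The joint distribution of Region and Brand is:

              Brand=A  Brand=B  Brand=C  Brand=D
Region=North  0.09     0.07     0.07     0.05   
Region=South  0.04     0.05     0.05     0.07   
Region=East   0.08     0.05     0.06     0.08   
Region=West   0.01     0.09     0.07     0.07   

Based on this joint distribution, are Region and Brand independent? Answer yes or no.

P(Region=West) = 0.24 and P(Brand=A) = 0.22, so their product is 0.0528, but P(Region=West, Brand=A) = 0.01. Since these differ, Region and Brand are not independent.

no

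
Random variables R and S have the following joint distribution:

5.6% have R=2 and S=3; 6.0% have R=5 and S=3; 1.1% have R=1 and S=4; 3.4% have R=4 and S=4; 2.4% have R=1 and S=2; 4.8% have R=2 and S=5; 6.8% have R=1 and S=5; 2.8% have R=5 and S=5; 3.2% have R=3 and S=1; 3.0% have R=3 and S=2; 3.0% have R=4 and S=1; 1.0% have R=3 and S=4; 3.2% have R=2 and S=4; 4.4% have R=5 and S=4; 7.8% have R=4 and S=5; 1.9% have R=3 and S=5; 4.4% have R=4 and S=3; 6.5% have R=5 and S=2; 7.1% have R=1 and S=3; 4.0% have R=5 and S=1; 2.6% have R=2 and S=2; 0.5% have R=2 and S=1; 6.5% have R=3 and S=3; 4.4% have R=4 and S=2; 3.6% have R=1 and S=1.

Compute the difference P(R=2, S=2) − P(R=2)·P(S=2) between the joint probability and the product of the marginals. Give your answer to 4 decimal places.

P(R=2) = 0.005 + 0.026 + 0.056 + 0.032 + 0.048 = 0.167.
P(S=2) = 0.024 + 0.026 + 0.030 + 0.044 + 0.065 = 0.189.
P(R=2, S=2) − P(R=2)P(S=2) = 0.026 − 0.167×0.189 = -0.0056.

-0.0056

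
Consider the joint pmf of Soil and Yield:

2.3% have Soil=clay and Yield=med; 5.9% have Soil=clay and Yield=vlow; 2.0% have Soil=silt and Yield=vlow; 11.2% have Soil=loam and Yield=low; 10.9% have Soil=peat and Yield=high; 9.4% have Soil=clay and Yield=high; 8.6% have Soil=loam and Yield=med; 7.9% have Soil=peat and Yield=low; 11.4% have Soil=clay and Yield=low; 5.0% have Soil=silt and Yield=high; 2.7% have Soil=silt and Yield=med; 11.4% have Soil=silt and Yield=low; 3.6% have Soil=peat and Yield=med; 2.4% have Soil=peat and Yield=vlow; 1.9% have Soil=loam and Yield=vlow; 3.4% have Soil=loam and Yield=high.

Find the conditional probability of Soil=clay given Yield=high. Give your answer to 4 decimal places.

P(Yield=high) = 0.034 + 0.094 + 0.050 + 0.109 = 0.287.
P(Soil=clay | Yield=high) = 0.094/0.287 = 0.3275.

0.3275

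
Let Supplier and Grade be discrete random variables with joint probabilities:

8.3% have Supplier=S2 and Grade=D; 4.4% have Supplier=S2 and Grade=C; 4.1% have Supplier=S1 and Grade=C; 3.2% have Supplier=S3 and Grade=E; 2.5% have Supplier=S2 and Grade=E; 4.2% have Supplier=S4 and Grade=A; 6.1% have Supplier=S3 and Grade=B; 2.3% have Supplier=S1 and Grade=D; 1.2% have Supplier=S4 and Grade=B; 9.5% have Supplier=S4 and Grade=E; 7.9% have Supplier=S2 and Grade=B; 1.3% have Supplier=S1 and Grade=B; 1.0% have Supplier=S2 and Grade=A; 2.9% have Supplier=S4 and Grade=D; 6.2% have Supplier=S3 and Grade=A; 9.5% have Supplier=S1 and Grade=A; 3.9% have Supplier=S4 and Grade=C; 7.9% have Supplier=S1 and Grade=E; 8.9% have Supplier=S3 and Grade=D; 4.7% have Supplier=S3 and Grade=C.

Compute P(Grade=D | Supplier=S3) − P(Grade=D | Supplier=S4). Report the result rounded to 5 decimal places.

P(Supplier=S3) = 0.062 + 0.061 + 0.047 + 0.089 + 0.032 = 0.291; P(Grade=D | Supplier=S3) = 0.089/0.291 = 0.305842.
P(Supplier=S4) = 0.042 + 0.012 + 0.039 + 0.029 + 0.095 = 0.217; P(Grade=D | Supplier=S4) = 0.029/0.217 = 0.133641.
Difference = 0.17220.

0.17220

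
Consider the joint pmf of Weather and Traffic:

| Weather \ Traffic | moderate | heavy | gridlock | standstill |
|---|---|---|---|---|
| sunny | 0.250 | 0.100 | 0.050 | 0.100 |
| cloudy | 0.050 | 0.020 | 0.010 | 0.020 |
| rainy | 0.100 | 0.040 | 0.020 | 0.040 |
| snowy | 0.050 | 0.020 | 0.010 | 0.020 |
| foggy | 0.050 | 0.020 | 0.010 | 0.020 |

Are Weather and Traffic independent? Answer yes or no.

Every cell satisfies P(Weather,Traffic) = P(Weather)·P(Traffic). For instance P(Weather=sunny) = 0.500, P(Traffic=heavy) = 0.200, and 0.500×0.200 = 0.100 matches the joint entry. So Weather and Traffic are independent.

yes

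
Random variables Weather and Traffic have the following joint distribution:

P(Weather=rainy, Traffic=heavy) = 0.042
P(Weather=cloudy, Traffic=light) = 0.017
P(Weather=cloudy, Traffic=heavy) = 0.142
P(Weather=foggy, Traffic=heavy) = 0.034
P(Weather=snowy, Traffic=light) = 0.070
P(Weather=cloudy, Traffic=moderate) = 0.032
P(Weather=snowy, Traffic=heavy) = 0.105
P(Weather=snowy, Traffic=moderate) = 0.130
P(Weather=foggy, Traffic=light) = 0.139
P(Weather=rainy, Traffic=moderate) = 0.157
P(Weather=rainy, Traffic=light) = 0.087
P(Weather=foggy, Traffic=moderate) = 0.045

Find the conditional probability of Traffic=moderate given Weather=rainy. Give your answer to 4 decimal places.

0.5490

P(Weather=rainy) = 0.087 + 0.157 + 0.042 = 0.286.
P(Traffic=moderate | Weather=rainy) = 0.157/0.286 = 0.5490.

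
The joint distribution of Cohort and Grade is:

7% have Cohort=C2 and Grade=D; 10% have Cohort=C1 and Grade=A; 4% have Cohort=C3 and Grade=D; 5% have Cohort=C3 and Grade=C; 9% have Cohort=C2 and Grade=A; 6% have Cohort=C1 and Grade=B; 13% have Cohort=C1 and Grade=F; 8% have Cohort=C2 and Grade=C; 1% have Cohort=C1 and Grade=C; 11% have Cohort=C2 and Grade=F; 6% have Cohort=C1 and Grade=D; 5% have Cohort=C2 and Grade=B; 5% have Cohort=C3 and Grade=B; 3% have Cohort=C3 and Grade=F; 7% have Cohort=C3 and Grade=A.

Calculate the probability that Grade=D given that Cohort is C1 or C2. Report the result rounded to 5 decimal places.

P(Cohort=C1) = 0.10 + 0.06 + 0.01 + 0.06 + 0.13 = 0.36.
P(Cohort=C2) = 0.09 + 0.05 + 0.08 + 0.07 + 0.11 = 0.40.
P(Cohort ∈ {C1, C2}) = 0.36 + 0.40 = 0.76; P(Grade=D, Cohort ∈ {C1, C2}) = 0.06 + 0.07 = 0.13.
P(Grade=D | Cohort ∈ {C1, C2}) = 0.13/0.76 = 0.17105.

0.17105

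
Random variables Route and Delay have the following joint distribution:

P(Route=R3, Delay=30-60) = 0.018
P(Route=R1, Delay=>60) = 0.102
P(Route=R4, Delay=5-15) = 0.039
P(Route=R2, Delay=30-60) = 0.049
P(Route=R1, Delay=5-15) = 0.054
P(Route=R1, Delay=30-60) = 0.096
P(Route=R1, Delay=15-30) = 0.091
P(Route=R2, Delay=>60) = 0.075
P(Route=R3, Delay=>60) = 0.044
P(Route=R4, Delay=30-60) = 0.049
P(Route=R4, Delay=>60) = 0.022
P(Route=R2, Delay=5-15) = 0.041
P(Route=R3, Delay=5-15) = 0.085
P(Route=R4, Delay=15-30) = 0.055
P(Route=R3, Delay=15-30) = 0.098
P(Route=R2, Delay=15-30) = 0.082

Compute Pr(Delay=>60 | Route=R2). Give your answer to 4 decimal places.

P(Route=R2) = 0.041 + 0.082 + 0.049 + 0.075 = 0.247.
P(Delay=>60 | Route=R2) = 0.075/0.247 = 0.3036.

0.3036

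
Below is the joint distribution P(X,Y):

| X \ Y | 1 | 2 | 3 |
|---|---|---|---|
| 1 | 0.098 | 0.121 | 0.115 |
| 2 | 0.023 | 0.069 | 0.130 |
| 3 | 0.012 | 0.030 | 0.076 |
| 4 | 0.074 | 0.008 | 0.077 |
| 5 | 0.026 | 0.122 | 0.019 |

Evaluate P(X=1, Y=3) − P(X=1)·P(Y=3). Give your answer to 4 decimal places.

-0.0243

P(X=1) = 0.098 + 0.121 + 0.115 = 0.334.
P(Y=3) = 0.115 + 0.130 + 0.076 + 0.077 + 0.019 = 0.417.
P(X=1, Y=3) − P(X=1)P(Y=3) = 0.115 − 0.334×0.417 = -0.0243.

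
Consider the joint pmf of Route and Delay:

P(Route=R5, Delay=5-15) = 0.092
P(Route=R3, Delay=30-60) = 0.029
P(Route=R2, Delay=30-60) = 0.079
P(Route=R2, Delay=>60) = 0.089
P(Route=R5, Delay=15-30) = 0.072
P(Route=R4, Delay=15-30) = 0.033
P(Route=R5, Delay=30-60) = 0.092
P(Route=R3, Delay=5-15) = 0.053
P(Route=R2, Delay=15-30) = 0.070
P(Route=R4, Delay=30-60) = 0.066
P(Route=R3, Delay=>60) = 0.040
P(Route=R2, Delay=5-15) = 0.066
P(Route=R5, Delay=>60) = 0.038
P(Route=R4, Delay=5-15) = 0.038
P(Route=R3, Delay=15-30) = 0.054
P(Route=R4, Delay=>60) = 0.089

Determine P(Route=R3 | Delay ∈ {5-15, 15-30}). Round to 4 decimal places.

P(Delay=5-15) = 0.066 + 0.053 + 0.038 + 0.092 = 0.249.
P(Delay=15-30) = 0.070 + 0.054 + 0.033 + 0.072 = 0.229.
P(Delay ∈ {5-15, 15-30}) = 0.249 + 0.229 = 0.478; P(Route=R3, Delay ∈ {5-15, 15-30}) = 0.053 + 0.054 = 0.107.
P(Route=R3 | Delay ∈ {5-15, 15-30}) = 0.107/0.478 = 0.2238.

0.2238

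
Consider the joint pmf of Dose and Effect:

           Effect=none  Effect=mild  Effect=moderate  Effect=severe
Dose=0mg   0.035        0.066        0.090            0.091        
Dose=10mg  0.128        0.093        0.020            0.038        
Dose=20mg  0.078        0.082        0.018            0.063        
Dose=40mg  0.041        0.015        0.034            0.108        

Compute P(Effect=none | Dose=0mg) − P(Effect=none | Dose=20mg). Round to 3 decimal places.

-0.200

P(Dose=0mg) = 0.035 + 0.066 + 0.090 + 0.091 = 0.282; P(Effect=none | Dose=0mg) = 0.035/0.282 = 0.1241.
P(Dose=20mg) = 0.078 + 0.082 + 0.018 + 0.063 = 0.241; P(Effect=none | Dose=20mg) = 0.078/0.241 = 0.3237.
Difference = -0.200.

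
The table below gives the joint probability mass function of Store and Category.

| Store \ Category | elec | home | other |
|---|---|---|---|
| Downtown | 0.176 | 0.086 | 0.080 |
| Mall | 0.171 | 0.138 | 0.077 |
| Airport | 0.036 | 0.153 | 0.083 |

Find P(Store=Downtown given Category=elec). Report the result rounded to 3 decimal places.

0.460

P(Category=elec) = 0.176 + 0.171 + 0.036 = 0.383.
P(Store=Downtown | Category=elec) = 0.176/0.383 = 0.460.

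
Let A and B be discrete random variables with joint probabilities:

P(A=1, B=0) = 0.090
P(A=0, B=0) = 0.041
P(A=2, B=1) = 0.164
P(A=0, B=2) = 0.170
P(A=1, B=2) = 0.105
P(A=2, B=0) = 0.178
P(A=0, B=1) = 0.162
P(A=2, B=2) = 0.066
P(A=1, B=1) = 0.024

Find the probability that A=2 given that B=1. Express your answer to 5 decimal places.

P(B=1) = 0.162 + 0.024 + 0.164 = 0.350.
P(A=2 | B=1) = 0.164/0.350 = 0.46857.

0.46857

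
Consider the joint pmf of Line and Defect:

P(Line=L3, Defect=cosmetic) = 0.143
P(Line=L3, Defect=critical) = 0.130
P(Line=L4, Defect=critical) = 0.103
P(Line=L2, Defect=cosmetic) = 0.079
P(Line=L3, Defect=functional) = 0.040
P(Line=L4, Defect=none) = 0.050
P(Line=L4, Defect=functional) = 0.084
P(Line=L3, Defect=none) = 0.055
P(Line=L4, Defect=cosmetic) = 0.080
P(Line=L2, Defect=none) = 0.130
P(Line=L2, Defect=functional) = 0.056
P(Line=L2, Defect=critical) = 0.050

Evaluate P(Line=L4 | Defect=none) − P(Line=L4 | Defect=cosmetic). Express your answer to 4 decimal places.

-0.0521

P(Defect=none) = 0.130 + 0.055 + 0.050 = 0.235; P(Line=L4 | Defect=none) = 0.050/0.235 = 0.21277.
P(Defect=cosmetic) = 0.079 + 0.143 + 0.080 = 0.302; P(Line=L4 | Defect=cosmetic) = 0.080/0.302 = 0.26490.
Difference = -0.0521.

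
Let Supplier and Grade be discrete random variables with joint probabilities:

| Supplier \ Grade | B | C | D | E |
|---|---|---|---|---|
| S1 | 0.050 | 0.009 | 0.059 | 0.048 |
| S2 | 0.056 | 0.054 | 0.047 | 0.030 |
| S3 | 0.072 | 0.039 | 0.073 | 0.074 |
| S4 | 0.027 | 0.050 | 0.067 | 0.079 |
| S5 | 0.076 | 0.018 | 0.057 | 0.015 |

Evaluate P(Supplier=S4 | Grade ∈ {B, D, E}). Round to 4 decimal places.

0.2084

P(Grade=B) = 0.050 + 0.056 + 0.072 + 0.027 + 0.076 = 0.281.
P(Grade=D) = 0.059 + 0.047 + 0.073 + 0.067 + 0.057 = 0.303.
P(Grade=E) = 0.048 + 0.030 + 0.074 + 0.079 + 0.015 = 0.246.
P(Grade ∈ {B, D, E}) = 0.281 + 0.303 + 0.246 = 0.830; P(Supplier=S4, Grade ∈ {B, D, E}) = 0.027 + 0.067 + 0.079 = 0.173.
P(Supplier=S4 | Grade ∈ {B, D, E}) = 0.173/0.830 = 0.2084.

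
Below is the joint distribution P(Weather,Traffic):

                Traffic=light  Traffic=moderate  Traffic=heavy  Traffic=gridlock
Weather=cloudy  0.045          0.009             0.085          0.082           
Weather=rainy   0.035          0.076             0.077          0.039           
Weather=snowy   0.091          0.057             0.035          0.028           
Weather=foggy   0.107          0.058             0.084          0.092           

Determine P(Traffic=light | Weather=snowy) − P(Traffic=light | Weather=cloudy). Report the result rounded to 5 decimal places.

P(Weather=snowy) = 0.091 + 0.057 + 0.035 + 0.028 = 0.211; P(Traffic=light | Weather=snowy) = 0.091/0.211 = 0.431280.
P(Weather=cloudy) = 0.045 + 0.009 + 0.085 + 0.082 = 0.221; P(Traffic=light | Weather=cloudy) = 0.045/0.221 = 0.203620.
Difference = 0.22766.

0.22766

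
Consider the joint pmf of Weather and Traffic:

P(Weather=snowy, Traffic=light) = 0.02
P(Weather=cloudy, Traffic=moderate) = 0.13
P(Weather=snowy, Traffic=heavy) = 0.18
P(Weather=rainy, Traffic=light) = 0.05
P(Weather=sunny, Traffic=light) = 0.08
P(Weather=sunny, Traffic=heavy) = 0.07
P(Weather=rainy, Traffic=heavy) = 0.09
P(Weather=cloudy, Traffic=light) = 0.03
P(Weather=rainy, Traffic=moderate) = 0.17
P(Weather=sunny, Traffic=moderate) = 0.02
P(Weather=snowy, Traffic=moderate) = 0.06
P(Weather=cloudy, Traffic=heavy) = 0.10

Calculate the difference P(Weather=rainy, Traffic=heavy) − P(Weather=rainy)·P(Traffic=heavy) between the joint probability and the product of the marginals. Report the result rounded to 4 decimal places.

-0.0464

P(Weather=rainy) = 0.05 + 0.17 + 0.09 = 0.31.
P(Traffic=heavy) = 0.07 + 0.10 + 0.09 + 0.18 = 0.44.
P(Weather=rainy, Traffic=heavy) − P(Weather=rainy)P(Traffic=heavy) = 0.09 − 0.31×0.44 = -0.0464.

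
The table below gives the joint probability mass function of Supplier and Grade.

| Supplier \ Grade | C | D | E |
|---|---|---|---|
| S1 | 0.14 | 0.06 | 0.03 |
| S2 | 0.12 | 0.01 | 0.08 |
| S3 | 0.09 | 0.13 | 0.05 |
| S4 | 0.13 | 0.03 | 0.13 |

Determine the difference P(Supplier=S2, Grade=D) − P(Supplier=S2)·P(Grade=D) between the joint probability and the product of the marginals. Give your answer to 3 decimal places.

-0.038

P(Supplier=S2) = 0.12 + 0.01 + 0.08 = 0.21.
P(Grade=D) = 0.06 + 0.01 + 0.13 + 0.03 = 0.23.
P(Supplier=S2, Grade=D) − P(Supplier=S2)P(Grade=D) = 0.01 − 0.21×0.23 = -0.038.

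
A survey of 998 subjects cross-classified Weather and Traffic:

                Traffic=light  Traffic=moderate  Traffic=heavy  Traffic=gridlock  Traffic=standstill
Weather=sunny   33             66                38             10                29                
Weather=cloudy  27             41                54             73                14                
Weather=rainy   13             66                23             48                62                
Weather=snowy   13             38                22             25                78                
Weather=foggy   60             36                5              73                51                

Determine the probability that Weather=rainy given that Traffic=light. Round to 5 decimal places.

0.08904

Total with Traffic=light: 33 + 27 + 13 + 13 + 60 = 146.
P(Weather=rainy | Traffic=light) = 13/146 = 0.08904.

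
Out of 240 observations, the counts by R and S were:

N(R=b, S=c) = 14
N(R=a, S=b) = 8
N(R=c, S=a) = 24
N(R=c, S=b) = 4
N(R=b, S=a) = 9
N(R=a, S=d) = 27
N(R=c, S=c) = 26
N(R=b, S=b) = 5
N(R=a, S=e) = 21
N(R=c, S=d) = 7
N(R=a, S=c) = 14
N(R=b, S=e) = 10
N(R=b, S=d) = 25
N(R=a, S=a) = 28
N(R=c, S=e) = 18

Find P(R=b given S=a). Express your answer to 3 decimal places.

0.148

Total with S=a: 28 + 9 + 24 = 61.
P(R=b | S=a) = 9/61 = 0.148.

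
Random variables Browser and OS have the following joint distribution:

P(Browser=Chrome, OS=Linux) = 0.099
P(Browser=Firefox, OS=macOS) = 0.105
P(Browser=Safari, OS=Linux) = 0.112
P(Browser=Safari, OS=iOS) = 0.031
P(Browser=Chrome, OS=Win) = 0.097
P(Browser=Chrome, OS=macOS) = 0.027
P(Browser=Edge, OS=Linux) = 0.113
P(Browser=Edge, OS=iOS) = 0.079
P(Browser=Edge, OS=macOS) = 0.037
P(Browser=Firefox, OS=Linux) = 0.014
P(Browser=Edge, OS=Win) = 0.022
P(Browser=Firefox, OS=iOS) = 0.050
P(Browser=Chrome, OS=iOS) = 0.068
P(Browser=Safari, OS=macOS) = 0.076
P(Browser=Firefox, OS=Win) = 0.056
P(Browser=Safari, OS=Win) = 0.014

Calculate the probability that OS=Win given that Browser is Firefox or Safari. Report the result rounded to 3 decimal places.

0.153

P(Browser=Firefox) = 0.056 + 0.105 + 0.014 + 0.050 = 0.225.
P(Browser=Safari) = 0.014 + 0.076 + 0.112 + 0.031 = 0.233.
P(Browser ∈ {Firefox, Safari}) = 0.225 + 0.233 = 0.458; P(OS=Win, Browser ∈ {Firefox, Safari}) = 0.056 + 0.014 = 0.070.
P(OS=Win | Browser ∈ {Firefox, Safari}) = 0.070/0.458 = 0.153.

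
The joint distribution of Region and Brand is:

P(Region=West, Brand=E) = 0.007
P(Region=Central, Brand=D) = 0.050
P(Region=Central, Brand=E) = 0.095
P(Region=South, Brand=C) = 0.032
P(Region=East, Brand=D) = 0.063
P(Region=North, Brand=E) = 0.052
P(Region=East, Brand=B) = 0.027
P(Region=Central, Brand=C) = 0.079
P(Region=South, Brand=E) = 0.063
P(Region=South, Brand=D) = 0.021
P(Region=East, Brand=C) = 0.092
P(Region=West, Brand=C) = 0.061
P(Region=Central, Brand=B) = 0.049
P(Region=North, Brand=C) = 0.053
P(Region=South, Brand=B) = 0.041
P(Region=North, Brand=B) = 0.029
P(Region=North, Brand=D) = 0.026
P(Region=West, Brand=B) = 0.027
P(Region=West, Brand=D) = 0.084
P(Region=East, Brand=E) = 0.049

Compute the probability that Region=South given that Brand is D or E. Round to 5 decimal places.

0.16471

P(Brand=D) = 0.026 + 0.021 + 0.063 + 0.084 + 0.050 = 0.244.
P(Brand=E) = 0.052 + 0.063 + 0.049 + 0.007 + 0.095 = 0.266.
P(Brand ∈ {D, E}) = 0.244 + 0.266 = 0.510; P(Region=South, Brand ∈ {D, E}) = 0.021 + 0.063 = 0.084.
P(Region=South | Brand ∈ {D, E}) = 0.084/0.510 = 0.16471.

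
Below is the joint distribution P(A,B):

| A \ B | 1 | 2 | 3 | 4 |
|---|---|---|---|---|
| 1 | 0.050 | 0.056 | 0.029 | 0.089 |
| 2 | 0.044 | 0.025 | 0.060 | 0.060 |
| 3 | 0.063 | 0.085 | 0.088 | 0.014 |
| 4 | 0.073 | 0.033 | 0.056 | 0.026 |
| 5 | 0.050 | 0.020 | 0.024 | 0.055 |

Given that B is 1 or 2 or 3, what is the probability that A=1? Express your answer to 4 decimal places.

0.1786

P(B=1) = 0.050 + 0.044 + 0.063 + 0.073 + 0.050 = 0.280.
P(B=2) = 0.056 + 0.025 + 0.085 + 0.033 + 0.020 = 0.219.
P(B=3) = 0.029 + 0.060 + 0.088 + 0.056 + 0.024 = 0.257.
P(B ∈ {1, 2, 3}) = 0.280 + 0.219 + 0.257 = 0.756; P(A=1, B ∈ {1, 2, 3}) = 0.050 + 0.056 + 0.029 = 0.135.
P(A=1 | B ∈ {1, 2, 3}) = 0.135/0.756 = 0.1786.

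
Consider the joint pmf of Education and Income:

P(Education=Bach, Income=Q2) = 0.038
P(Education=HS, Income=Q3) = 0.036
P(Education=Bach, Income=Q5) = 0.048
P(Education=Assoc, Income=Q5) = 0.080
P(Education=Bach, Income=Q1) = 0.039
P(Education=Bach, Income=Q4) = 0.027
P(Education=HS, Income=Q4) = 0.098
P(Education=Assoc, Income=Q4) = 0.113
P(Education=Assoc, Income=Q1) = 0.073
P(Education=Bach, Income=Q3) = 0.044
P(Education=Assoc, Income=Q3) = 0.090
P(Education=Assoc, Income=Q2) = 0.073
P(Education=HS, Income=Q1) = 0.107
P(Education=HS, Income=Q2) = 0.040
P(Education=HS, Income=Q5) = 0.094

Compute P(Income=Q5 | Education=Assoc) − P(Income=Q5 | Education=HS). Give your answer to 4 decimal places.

-0.0642

P(Education=Assoc) = 0.073 + 0.073 + 0.090 + 0.113 + 0.080 = 0.429; P(Income=Q5 | Education=Assoc) = 0.080/0.429 = 0.18648.
P(Education=HS) = 0.107 + 0.040 + 0.036 + 0.098 + 0.094 = 0.375; P(Income=Q5 | Education=HS) = 0.094/0.375 = 0.25067.
Difference = -0.0642.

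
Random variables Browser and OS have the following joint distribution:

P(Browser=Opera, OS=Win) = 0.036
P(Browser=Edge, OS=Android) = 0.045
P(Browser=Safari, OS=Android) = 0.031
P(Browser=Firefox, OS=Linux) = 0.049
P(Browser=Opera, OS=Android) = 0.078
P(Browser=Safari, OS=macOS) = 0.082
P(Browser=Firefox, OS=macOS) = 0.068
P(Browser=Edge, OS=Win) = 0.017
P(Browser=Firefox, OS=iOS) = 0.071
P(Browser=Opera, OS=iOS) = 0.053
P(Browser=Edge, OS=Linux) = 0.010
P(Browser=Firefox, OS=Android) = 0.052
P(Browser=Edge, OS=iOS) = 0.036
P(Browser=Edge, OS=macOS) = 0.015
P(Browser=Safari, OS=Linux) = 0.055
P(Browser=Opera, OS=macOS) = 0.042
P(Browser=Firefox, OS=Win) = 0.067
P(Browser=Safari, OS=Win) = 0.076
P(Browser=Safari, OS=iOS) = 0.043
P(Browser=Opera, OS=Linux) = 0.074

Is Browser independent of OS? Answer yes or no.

no

P(Browser=Safari) = 0.287 and P(OS=Android) = 0.206, so their product is 0.05912, but P(Browser=Safari, OS=Android) = 0.031. Since these differ, Browser and OS are not independent.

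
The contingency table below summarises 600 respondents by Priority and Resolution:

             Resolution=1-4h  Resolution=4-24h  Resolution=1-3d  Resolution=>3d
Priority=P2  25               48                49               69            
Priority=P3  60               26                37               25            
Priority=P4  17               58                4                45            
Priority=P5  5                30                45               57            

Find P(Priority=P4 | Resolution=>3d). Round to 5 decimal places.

0.22959

Total with Resolution=>3d: 69 + 25 + 45 + 57 = 196.
P(Priority=P4 | Resolution=>3d) = 45/196 = 0.22959.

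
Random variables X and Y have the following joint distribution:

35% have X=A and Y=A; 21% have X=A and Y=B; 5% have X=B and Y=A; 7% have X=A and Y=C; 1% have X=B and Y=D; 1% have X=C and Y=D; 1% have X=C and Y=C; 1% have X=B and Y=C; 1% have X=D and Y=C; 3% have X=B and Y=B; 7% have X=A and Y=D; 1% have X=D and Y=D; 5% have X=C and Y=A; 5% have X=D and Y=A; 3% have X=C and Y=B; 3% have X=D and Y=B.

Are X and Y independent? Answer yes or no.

Every cell satisfies P(X,Y) = P(X)·P(Y). For instance P(X=B) = 0.10, P(Y=B) = 0.30, and 0.10×0.30 = 0.03 matches the joint entry. So X and Y are independent.

yes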